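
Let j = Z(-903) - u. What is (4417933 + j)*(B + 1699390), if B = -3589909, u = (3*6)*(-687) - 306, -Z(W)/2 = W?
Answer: -8379557211309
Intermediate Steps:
Z(W) = -2*W
u = -12672 (u = 18*(-687) - 306 = -12366 - 306 = -12672)
j = 14478 (j = -2*(-903) - 1*(-12672) = 1806 + 12672 = 14478)
(4417933 + j)*(B + 1699390) = (4417933 + 14478)*(-3589909 + 1699390) = 4432411*(-1890519) = -8379557211309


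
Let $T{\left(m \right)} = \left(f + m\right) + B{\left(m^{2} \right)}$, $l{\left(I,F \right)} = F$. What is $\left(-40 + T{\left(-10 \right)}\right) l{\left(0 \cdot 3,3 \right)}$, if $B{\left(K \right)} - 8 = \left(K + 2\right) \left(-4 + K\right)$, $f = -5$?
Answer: $29235$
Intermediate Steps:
$B{\left(K \right)} = 8 + \left(-4 + K\right) \left(2 + K\right)$ ($B{\left(K \right)} = 8 + \left(K + 2\right) \left(-4 + K\right) = 8 + \left(2 + K\right) \left(-4 + K\right) = 8 + \left(-4 + K\right) \left(2 + K\right)$)
$T{\left(m \right)} = -5 + m + m^{2} \left(-2 + m^{2}\right)$ ($T{\left(m \right)} = \left(-5 + m\right) + m^{2} \left(-2 + m^{2}\right) = -5 + m + m^{2} \left(-2 + m^{2}\right)$)
$\left(-40 + T{\left(-10 \right)}\right) l{\left(0 \cdot 3,3 \right)} = \left(-40 - \left(15 - \left(-10\right)^{2} \left(-2 + \left(-10\right)^{2}\right)\right)\right) 3 = \left(-40 - \left(15 - 100 \left(-2 + 100\right)\right)\right) 3 = \left(-40 - -9785\right) 3 = \left(-40 + 9785\right) 3 = 9745 \cdot 3 = 29235$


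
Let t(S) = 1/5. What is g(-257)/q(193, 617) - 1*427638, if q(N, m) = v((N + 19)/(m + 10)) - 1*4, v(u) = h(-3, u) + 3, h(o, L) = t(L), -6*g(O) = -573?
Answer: -3422059/8 ≈ -4.2776e+5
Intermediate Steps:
t(S) = ⅕
g(O) = 191/2 (g(O) = -⅙*(-573) = 191/2)
h(o, L) = ⅕
v(u) = 16/5 (v(u) = ⅕ + 3 = 16/5)
q(N, m) = -⅘ (q(N, m) = 16/5 - 1*4 = 16/5 - 4 = -⅘)
g(-257)/q(193, 617) - 1*427638 = 191/(2*(-⅘)) - 1*427638 = (191/2)*(-5/4) - 427638 = -955/8 - 427638 = -3422059/8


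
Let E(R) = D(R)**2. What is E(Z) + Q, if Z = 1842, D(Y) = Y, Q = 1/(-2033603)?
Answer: 6899941769291/2033603 ≈ 3.3930e+6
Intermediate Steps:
Q = -1/2033603 ≈ -4.9174e-7
E(R) = R**2
E(Z) + Q = 1842**2 - 1/2033603 = 3392964 - 1/2033603 = 6899941769291/2033603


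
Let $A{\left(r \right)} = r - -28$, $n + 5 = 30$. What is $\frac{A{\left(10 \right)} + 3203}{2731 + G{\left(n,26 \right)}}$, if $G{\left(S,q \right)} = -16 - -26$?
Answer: $\frac{3241}{2741} \approx 1.1824$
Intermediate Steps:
$n = 25$ ($n = -5 + 30 = 25$)
$A{\left(r \right)} = 28 + r$ ($A{\left(r \right)} = r + 28 = 28 + r$)
$G{\left(S,q \right)} = 10$ ($G{\left(S,q \right)} = -16 + 26 = 10$)
$\frac{A{\left(10 \right)} + 3203}{2731 + G{\left(n,26 \right)}} = \frac{\left(28 + 10\right) + 3203}{2731 + 10} = \frac{38 + 3203}{2741} = 3241 \cdot \frac{1}{2741} = \frac{3241}{2741}$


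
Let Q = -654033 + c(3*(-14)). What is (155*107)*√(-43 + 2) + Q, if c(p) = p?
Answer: -654075 + 16585*I*√41 ≈ -6.5408e+5 + 1.062e+5*I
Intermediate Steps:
Q = -654075 (Q = -654033 + 3*(-14) = -654033 - 42 = -654075)
(155*107)*√(-43 + 2) + Q = (155*107)*√(-43 + 2) - 654075 = 16585*√(-41) - 654075 = 16585*(I*√41) - 654075 = 16585*I*√41 - 654075 = -654075 + 16585*I*√41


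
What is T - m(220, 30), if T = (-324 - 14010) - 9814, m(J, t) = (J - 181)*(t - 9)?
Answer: -24967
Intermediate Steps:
m(J, t) = (-181 + J)*(-9 + t)
T = -24148 (T = -14334 - 9814 = -24148)
T - m(220, 30) = -24148 - (1629 - 181*30 - 9*220 + 220*30) = -24148 - (1629 - 5430 - 1980 + 6600) = -24148 - 1*819 = -24148 - 819 = -24967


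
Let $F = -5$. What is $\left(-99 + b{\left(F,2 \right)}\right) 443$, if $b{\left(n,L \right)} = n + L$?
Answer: $-45186$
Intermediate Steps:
$b{\left(n,L \right)} = L + n$
$\left(-99 + b{\left(F,2 \right)}\right) 443 = \left(-99 + \left(2 - 5\right)\right) 443 = \left(-99 - 3\right) 443 = \left(-102\right) 443 = -45186$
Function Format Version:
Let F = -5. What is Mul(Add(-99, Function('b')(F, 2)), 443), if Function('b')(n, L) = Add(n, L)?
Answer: -45186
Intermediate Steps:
Function('b')(n, L) = Add(L, n)
Mul(Add(-99, Function('b')(F, 2)), 443) = Mul(Add(-99, Add(2, -5)), 443) = Mul(Add(-99, -3), 443) = Mul(-102, 443) = -45186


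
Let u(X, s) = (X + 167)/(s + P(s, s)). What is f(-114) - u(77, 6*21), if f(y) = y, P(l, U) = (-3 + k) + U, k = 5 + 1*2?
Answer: -7357/64 ≈ -114.95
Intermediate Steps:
k = 7 (k = 5 + 2 = 7)
P(l, U) = 4 + U (P(l, U) = (-3 + 7) + U = 4 + U)
u(X, s) = (167 + X)/(4 + 2*s) (u(X, s) = (X + 167)/(s + (4 + s)) = (167 + X)/(4 + 2*s))
f(-114) - u(77, 6*21) = -114 - (167 + 77)/(2*(2 + 6*21)) = -114 - 244/(2*(2 + 126)) = -114 - 244/(2*128) = -114 - 1*61/64 = -114 - 61/64 = -7357/64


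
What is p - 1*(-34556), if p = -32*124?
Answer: 30588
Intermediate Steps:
p = -3968
p - 1*(-34556) = -3968 - 1*(-34556) = -3968 + 34556 = 30588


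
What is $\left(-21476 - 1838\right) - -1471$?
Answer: $-21843$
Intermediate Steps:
$\left(-21476 - 1838\right) - -1471 = \left(-21476 - 1838\right) + 1471 = -23314 + 1471 = -21843$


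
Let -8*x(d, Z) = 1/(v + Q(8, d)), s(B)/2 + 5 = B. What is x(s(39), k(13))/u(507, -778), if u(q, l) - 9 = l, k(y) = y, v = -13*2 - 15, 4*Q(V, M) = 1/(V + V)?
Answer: -8/2017087 ≈ -3.9661e-6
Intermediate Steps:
Q(V, M) = 1/(8*V) (Q(V, M) = 1/(4*(V + V)) = 1/(4*((2*V))) = (1/(2*V))/4 = 1/(8*V))
v = -41 (v = -26 - 15 = -41)
s(B) = -10 + 2*B
x(d, Z) = 8/2623 (x(d, Z) = -1/(8*(-41 + (⅛)/8)) = -1/(8*(-41 + (⅛)*(⅛))) = -1/(8*(-41 + 1/64)) = -1/(8*(-2623/64)) = -⅛*(-64/2623) = 8/2623)
u(q, l) = 9 + l
x(s(39), k(13))/u(507, -778) = 8/(2623*(9 - 778)) = (8/2623)/(-769) = (8/2623)*(-1/769) = -8/2017087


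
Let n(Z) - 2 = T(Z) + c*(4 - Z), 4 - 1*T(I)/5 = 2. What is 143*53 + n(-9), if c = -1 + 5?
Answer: 7643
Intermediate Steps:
T(I) = 10 (T(I) = 20 - 5*2 = 20 - 10 = 10)
c = 4
n(Z) = 28 - 4*Z (n(Z) = 2 + (10 + 4*(4 - Z)) = 2 + (10 + (16 - 4*Z)) = 2 + (26 - 4*Z) = 28 - 4*Z)
143*53 + n(-9) = 143*53 + (28 - 4*(-9)) = 7579 + (28 + 36) = 7579 + 64 = 7643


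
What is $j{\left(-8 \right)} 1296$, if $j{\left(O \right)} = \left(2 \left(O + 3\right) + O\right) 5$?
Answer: $-116640$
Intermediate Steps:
$j{\left(O \right)} = 30 + 15 O$ ($j{\left(O \right)} = \left(2 \left(3 + O\right) + O\right) 5 = \left(\left(6 + 2 O\right) + O\right) 5 = \left(6 + 3 O\right) 5 = 30 + 15 O$)
$j{\left(-8 \right)} 1296 = \left(30 + 15 \left(-8\right)\right) 1296 = \left(30 - 120\right) 1296 = \left(-90\right) 1296 = -116640$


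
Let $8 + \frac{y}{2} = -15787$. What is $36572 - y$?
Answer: $68162$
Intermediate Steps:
$y = -31590$ ($y = -16 + 2 \left(-15787\right) = -16 - 31574 = -31590$)
$36572 - y = 36572 - -31590 = 36572 + 31590 = 68162$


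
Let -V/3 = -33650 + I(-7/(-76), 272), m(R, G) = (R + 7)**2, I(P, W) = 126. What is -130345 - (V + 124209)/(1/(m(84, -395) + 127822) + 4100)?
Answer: -72766010192288/558022301 ≈ -1.3040e+5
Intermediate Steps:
m(R, G) = (7 + R)**2
V = 100572 (V = -3*(-33650 + 126) = -3*(-33524) = 100572)
-130345 - (V + 124209)/(1/(m(84, -395) + 127822) + 4100) = -130345 - (100572 + 124209)/(1/((7 + 84)**2 + 127822) + 4100) = -130345 - 224781/(1/(91**2 + 127822) + 4100) = -130345 - 224781/(1/(8281 + 127822) + 4100) = -130345 - 224781/(1/136103 + 4100) = -130345 - 224781/558022301/136103 = -130345 - 224781*136103/558022301 = -130345 - 1*30593368443/558022301 = -130345 - 30593368443/558022301 = -72766010192288/558022301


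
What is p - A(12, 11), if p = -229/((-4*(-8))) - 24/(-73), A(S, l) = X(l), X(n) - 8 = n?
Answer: -60333/2336 ≈ -25.827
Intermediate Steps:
X(n) = 8 + n
A(S, l) = 8 + l
p = -15949/2336 (p = -229/32 - 24*(-1/73) = -229*1/32 + 24/73 = -229/32 + 24/73 = -15949/2336 ≈ -6.8275)
p - A(12, 11) = -15949/2336 - (8 + 11) = -15949/2336 - 1*19 = -15949/2336 - 19 = -60333/2336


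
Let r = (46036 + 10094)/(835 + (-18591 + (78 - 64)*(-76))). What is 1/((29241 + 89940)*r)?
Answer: -1882/668962953 ≈ -2.8133e-6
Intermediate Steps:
r = -5613/1882 (r = 56130/(835 + (-18591 + 14*(-76))) = 56130/(835 + (-18591 - 1064)) = 56130/(835 - 19655) = 56130/(-18820) = 56130*(-1/18820) = -5613/1882 ≈ -2.9825)
1/((29241 + 89940)*r) = 1/((29241 + 89940)*(-5613/1882)) = -1882/5613/119181 = (1/119181)*(-1882/5613) = -1882/668962953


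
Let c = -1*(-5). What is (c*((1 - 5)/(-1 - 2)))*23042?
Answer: 460840/3 ≈ 1.5361e+5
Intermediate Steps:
c = 5
(c*((1 - 5)/(-1 - 2)))*23042 = (5*((1 - 5)/(-1 - 2)))*23042 = (5*(-4/(-3)))*23042 = (5*(-4*(-⅓)))*23042 = (5*(4/3))*23042 = (20/3)*23042 = 460840/3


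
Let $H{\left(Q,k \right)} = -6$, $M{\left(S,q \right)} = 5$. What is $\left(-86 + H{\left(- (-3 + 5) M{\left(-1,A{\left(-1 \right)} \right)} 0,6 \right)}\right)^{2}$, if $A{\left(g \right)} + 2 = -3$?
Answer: $8464$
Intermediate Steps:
$A{\left(g \right)} = -5$ ($A{\left(g \right)} = -2 - 3 = -5$)
$\left(-86 + H{\left(- (-3 + 5) M{\left(-1,A{\left(-1 \right)} \right)} 0,6 \right)}\right)^{2} = \left(-86 - 6\right)^{2} = \left(-92\right)^{2} = 8464$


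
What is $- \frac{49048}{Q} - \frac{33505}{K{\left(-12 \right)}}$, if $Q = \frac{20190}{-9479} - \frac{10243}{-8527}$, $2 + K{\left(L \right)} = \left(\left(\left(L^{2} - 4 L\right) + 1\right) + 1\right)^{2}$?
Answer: $\frac{149194615213137891}{2825061429722} \approx 52811.0$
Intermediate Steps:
$K{\left(L \right)} = -2 + \left(2 + L^{2} - 4 L\right)^{2}$ ($K{\left(L \right)} = -2 + \left(\left(\left(L^{2} - 4 L\right) + 1\right) + 1\right)^{2} = -2 + \left(\left(1 + L^{2} - 4 L\right) + 1\right)^{2} = -2 + \left(2 + L^{2} - 4 L\right)^{2}$)
$Q = - \frac{75066733}{80827433}$ ($Q = 20190 \left(- \frac{1}{9479}\right) - - \frac{10243}{8527} = - \frac{20190}{9479} + \frac{10243}{8527} = - \frac{75066733}{80827433} \approx -0.92873$)
$- \frac{49048}{Q} - \frac{33505}{K{\left(-12 \right)}} = - \frac{49048}{- \frac{75066733}{80827433}} - \frac{33505}{-2 + \left(2 + \left(-12\right)^{2} - -48\right)^{2}} = \left(-49048\right) \left(- \frac{80827433}{75066733}\right) - \frac{33505}{-2 + \left(2 + 144 + 48\right)^{2}} = \frac{3964423933784}{75066733} - \frac{33505}{-2 + 194^{2}} = \frac{3964423933784}{75066733} - \frac{33505}{-2 + 37636} = \frac{3964423933784}{75066733} - \frac{33505}{37634} = \frac{149194615213137891}{2825061429722}$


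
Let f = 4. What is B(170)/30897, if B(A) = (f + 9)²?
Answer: 169/30897 ≈ 0.0054698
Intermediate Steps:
B(A) = 169 (B(A) = (4 + 9)² = 13² = 169)
B(170)/30897 = 169/30897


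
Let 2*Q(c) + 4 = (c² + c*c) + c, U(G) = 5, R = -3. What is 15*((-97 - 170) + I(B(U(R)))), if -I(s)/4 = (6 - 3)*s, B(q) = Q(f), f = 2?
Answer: -4545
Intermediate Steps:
Q(c) = -2 + c² + c/2 (Q(c) = -2 + ((c² + c*c) + c)/2 = -2 + ((c² + c²) + c)/2 = -2 + (2*c² + c)/2 = -2 + (c + 2*c²)/2 = -2 + (c² + c/2) = -2 + c² + c/2)
B(q) = 3 (B(q) = -2 + 2² + (½)*2 = -2 + 4 + 1 = 3)
I(s) = -12*s (I(s) = -4*(6 - 3)*s = -12*s)
15*((-97 - 170) + I(B(U(R)))) = 15*((-97 - 170) - 12*3) = 15*(-267 - 36) = 15*(-303) = -4545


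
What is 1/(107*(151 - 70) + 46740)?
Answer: 1/55407 ≈ 1.8048e-5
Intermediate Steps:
1/(107*(151 - 70) + 46740) = 1/(107*81 + 46740) = 1/(8667 + 46740) = 1/55407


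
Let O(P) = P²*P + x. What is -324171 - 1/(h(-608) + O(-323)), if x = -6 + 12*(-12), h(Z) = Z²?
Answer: -10804215188762/33328753 ≈ -3.2417e+5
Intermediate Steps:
x = -150 (x = -6 - 144 = -150)
O(P) = -150 + P³ (O(P) = P²*P - 150 = P³ - 150 = -150 + P³)
-324171 - 1/(h(-608) + O(-323)) = -324171 - 1/((-608)² + (-150 + (-323)³)) = -324171 - 1/(369664 + (-150 - 33698267)) = -324171 - 1/(369664 - 33698417) = -324171 - 1/(-33328753) = -324171 - 1*(-1/33328753) = -324171 + 1/33328753 = -10804215188762/33328753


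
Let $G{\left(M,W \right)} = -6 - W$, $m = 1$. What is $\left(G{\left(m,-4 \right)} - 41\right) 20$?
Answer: $-860$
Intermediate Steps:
$\left(G{\left(m,-4 \right)} - 41\right) 20 = \left(\left(-6 - -4\right) - 41\right) 20 = \left(\left(-6 + 4\right) - 41\right) 20 = \left(-2 - 41\right) 20 = \left(-43\right) 20 = -860$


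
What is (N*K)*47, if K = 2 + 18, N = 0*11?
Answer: 0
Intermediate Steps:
N = 0
K = 20
(N*K)*47 = (0*20)*47 = 0*47 = 0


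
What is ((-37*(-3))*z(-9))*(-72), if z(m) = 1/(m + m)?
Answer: 444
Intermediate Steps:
z(m) = 1/(2*m)
((-37*(-3))*z(-9))*(-72) = ((-37*(-3))*((1/2)/(-9)))*(-72) = (111*((1/2)*(-1/9)))*(-72) = (111*(-1/18))*(-72) = -37/6*(-72) = 444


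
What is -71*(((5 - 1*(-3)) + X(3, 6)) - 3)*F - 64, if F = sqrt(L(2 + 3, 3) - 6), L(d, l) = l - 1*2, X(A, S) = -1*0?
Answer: -64 - 355*I*sqrt(5) ≈ -64.0 - 793.8*I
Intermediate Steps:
X(A, S) = 0
L(d, l) = -2 + l (L(d, l) = l - 2 = -2 + l)
F = I*sqrt(5) (F = sqrt((-2 + 3) - 6) = sqrt(1 - 6) = sqrt(-5) = I*sqrt(5) ≈ 2.2361*I)
-71*(((5 - 1*(-3)) + X(3, 6)) - 3)*F - 64 = -71*(((5 - 1*(-3)) + 0) - 3)*I*sqrt(5) - 64 = -71*(((5 + 3) + 0) - 3)*I*sqrt(5) - 64 = -71*((8 + 0) - 3)*I*sqrt(5) - 64 = -71*(8 - 3)*I*sqrt(5) - 64 = -355*I*sqrt(5) - 64 = -64 - 355*I*sqrt(5)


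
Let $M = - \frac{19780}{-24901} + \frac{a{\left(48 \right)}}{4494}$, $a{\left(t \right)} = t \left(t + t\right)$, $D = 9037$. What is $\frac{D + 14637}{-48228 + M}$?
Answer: $- \frac{220770099613}{449729603192} \approx -0.4909$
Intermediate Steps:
$a{\left(t \right)} = 2 t^{2}$ ($a{\left(t \right)} = t 2 t = 2 t^{2}$)
$M = \frac{33939188}{18650849}$ ($M = - \frac{19780}{-24901} + \frac{2 \cdot 48^{2}}{4494} = \left(-19780\right) \left(- \frac{1}{24901}\right) + 2 \cdot 2304 \cdot \frac{1}{4494} = \frac{19780}{24901} + 4608 \cdot \frac{1}{4494} = \frac{19780}{24901} + \frac{768}{749} = \frac{33939188}{18650849} \approx 1.8197$)
$\frac{D + 14637}{-48228 + M} = \frac{9037 + 14637}{-48228 + \frac{33939188}{18650849}} = \frac{23674}{- \frac{899459206384}{18650849}} = 23674 \left(- \frac{18650849}{899459206384}\right) = - \frac{220770099613}{449729603192}$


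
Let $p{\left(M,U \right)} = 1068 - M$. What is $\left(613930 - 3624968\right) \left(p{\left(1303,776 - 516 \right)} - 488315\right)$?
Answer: $1471042614900$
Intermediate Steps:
$\left(613930 - 3624968\right) \left(p{\left(1303,776 - 516 \right)} - 488315\right) = \left(613930 - 3624968\right) \left(\left(1068 - 1303\right) - 488315\right) = - 3011038 \left(\left(1068 - 1303\right) - 488315\right) = - 3011038 \left(-235 - 488315\right) = \left(-3011038\right) \left(-488550\right) = 1471042614900$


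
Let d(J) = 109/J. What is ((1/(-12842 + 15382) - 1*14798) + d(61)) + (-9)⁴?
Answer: -1275963859/154940 ≈ -8235.2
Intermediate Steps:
((1/(-12842 + 15382) - 1*14798) + d(61)) + (-9)⁴ = ((1/(-12842 + 15382) - 1*14798) + 109/61) + (-9)⁴ = ((1/2540 - 14798) + 109*(1/61)) + 6561 = ((1/2540 - 14798) + 109/61) + 6561 = (-37586919/2540 + 109/61) + 6561 = -2292525199/154940 + 6561 = -1275963859/154940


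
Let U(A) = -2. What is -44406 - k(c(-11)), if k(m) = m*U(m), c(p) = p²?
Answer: -44164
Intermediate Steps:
k(m) = -2*m (k(m) = m*(-2) = -2*m)
-44406 - k(c(-11)) = -44406 - (-2)*(-11)² = -44406 - (-2)*121 = -44406 - 1*(-242) = -44406 + 242 = -44164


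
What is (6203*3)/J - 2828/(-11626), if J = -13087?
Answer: -89669099/76074731 ≈ -1.1787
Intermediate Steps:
(6203*3)/J - 2828/(-11626) = (6203*3)/(-13087) - 2828/(-11626) = 18609*(-1/13087) - 2828*(-1/11626) = -18609/13087 + 1414/5813 = -89669099/76074731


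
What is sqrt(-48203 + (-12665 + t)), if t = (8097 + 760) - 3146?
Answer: I*sqrt(55157) ≈ 234.86*I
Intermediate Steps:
t = 5711 (t = 8857 - 3146 = 5711)
sqrt(-48203 + (-12665 + t)) = sqrt(-48203 + (-12665 + 5711)) = sqrt(-48203 - 6954) = sqrt(-55157) = I*sqrt(55157)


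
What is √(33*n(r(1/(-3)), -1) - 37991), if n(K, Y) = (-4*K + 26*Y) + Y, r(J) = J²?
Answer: I*√350070/3 ≈ 197.22*I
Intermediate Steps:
n(K, Y) = -4*K + 27*Y
√(33*n(r(1/(-3)), -1) - 37991) = √(33*(-4*(1/(-3))² + 27*(-1)) - 37991) = √(33*(-4*(1*(-⅓))² - 27) - 37991) = √(33*(-4*(-⅓)² - 27) - 37991) = √(33*(-4*⅑ - 27) - 37991) = √(33*(-4/9 - 27) - 37991) = √(33*(-247/9) - 37991) = √(-2717/3 - 37991) = √(-116690/3) = I*√350070/3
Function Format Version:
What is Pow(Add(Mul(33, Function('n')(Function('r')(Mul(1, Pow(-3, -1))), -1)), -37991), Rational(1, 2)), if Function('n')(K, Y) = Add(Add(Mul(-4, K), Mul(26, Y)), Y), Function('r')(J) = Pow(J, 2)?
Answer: Mul(Rational(1, 3), I, Pow(350070, Rational(1, 2))) ≈ Mul(197.22, I)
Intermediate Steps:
Function('n')(K, Y) = Add(Mul(-4, K), Mul(27, Y))
Pow(Add(Mul(33, Function('n')(Function('r')(Mul(1, Pow(-3, -1))), -1)), -37991), Rational(1, 2)) = Pow(Add(Mul(33, Add(Mul(-4, Pow(Mul(1, Pow(-3, -1)), 2)), Mul(27, -1))), -37991), Rational(1, 2)) = Pow(Add(Mul(33, Add(Mul(-4, Pow(Mul(1, Rational(-1, 3)), 2)), -27)), -37991), Rational(1, 2)) = Pow(Add(Mul(33, Add(Mul(-4, Pow(Rational(-1, 3), 2)), -27)), -37991), Rational(1, 2)) = Pow(Add(Mul(33, Add(Mul(-4, Rational(1, 9)), -27)), -37991), Rational(1, 2)) = Pow(Add(Mul(33, Add(Rational(-4, 9), -27)), -37991), Rational(1, 2)) = Pow(Add(Mul(33, Rational(-247, 9)), -37991), Rational(1, 2)) = Pow(Add(Rational(-2717, 3), -37991), Rational(1, 2)) = Pow(Rational(-116690, 3), Rational(1, 2)) = Mul(Rational(1, 3), I, Pow(350070, Rational(1, 2)))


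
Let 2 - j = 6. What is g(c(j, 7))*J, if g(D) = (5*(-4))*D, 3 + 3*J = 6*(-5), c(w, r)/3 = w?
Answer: -2640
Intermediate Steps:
j = -4 (j = 2 - 1*6 = 2 - 6 = -4)
c(w, r) = 3*w
J = -11 (J = -1 + (6*(-5))/3 = -1 + (⅓)*(-30) = -1 - 10 = -11)
g(D) = -20*D
g(c(j, 7))*J = -60*(-4)*(-11) = -20*(-12)*(-11) = 240*(-11) = -2640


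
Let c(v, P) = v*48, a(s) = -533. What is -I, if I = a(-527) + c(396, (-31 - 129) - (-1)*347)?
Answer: -18475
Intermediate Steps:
c(v, P) = 48*v
I = 18475 (I = -533 + 48*396 = -533 + 19008 = 18475)
-I = -1*18475 = -18475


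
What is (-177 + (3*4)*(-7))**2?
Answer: 68121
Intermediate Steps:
(-177 + (3*4)*(-7))**2 = (-177 + 12*(-7))**2 = (-177 - 84)**2 = (-261)**2 = 68121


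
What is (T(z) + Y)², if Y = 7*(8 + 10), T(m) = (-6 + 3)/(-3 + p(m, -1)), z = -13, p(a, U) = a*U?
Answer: 1580049/100 ≈ 15800.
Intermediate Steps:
p(a, U) = U*a
T(m) = -3/(-3 - m) (T(m) = (-6 + 3)/(-3 - m) = -3/(-3 - m))
Y = 126 (Y = 7*18 = 126)
(T(z) + Y)² = (3/(3 - 13) + 126)² = (3/(-10) + 126)² = (3*(-⅒) + 126)² = (-3/10 + 126)² = (1257/10)² = 1580049/100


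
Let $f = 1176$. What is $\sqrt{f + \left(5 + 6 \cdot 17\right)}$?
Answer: $\sqrt{1283} \approx 35.819$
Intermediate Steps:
$\sqrt{f + \left(5 + 6 \cdot 17\right)} = \sqrt{1176 + \left(5 + 6 \cdot 17\right)} = \sqrt{1176 + \left(5 + 102\right)} = \sqrt{1176 + 107} = \sqrt{1283}$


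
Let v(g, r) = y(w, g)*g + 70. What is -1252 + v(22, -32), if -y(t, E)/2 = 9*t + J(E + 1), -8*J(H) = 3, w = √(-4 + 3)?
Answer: -2331/2 - 396*I ≈ -1165.5 - 396.0*I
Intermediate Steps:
w = I (w = √(-1) = I ≈ 1.0*I)
J(H) = -3/8 (J(H) = -⅛*3 = -3/8)
y(t, E) = ¾ - 18*t (y(t, E) = -2*(9*t - 3/8) = -2*(-3/8 + 9*t) = ¾ - 18*t)
v(g, r) = 70 + g*(¾ - 18*I) (v(g, r) = (¾ - 18*I)*g + 70 = g*(¾ - 18*I) + 70 = 70 + g*(¾ - 18*I))
-1252 + v(22, -32) = -1252 + (70 + (¼)*22*(3 - 72*I)) = -1252 + (70 + (33/2 - 396*I)) = -1252 + (173/2 - 396*I) = -2331/2 - 396*I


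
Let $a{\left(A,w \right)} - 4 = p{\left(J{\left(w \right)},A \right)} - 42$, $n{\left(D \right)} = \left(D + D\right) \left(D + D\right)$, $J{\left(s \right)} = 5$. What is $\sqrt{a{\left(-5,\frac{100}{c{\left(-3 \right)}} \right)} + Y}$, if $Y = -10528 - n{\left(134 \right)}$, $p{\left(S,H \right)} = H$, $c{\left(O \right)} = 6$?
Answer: $3 i \sqrt{9155} \approx 287.05 i$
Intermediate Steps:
$n{\left(D \right)} = 4 D^{2}$ ($n{\left(D \right)} = 2 D 2 D = 4 D^{2}$)
$a{\left(A,w \right)} = -38 + A$ ($a{\left(A,w \right)} = 4 + \left(A - 42\right) = 4 + \left(-42 + A\right) = -38 + A$)
$Y = -82352$ ($Y = -10528 - 4 \cdot 134^{2} = -10528 - 4 \cdot 17956 = -10528 - 71824 = -82352$)
$\sqrt{a{\left(-5,\frac{100}{c{\left(-3 \right)}} \right)} + Y} = \sqrt{\left(-38 - 5\right) - 82352} = \sqrt{-43 - 82352} = \sqrt{-82395} = 3 i \sqrt{9155}$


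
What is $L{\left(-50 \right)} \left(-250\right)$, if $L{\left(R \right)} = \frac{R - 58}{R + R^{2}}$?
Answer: $\frac{540}{49} \approx 11.02$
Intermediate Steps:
$L{\left(R \right)} = \frac{-58 + R}{R + R^{2}}$
$L{\left(-50 \right)} \left(-250\right) = \frac{-58 - 50}{\left(-50\right) \left(1 - 50\right)} \left(-250\right) = \left(- \frac{1}{50}\right) \frac{1}{-49} \left(-108\right) \left(-250\right) = \left(- \frac{1}{50}\right) \left(- \frac{1}{49}\right) \left(-108\right) \left(-250\right) = \left(- \frac{54}{1225}\right) \left(-250\right) = \frac{540}{49}$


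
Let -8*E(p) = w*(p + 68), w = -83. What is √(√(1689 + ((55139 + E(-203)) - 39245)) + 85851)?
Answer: √(343404 + √258918)/2 ≈ 293.22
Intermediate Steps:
E(p) = 1411/2 + 83*p/8 (E(p) = -(-83)*(p + 68)/8 = -(-83)*(68 + p)/8 = -(-5644 - 83*p)/8 = 1411/2 + 83*p/8)
√(√(1689 + ((55139 + E(-203)) - 39245)) + 85851) = √(√(1689 + ((55139 + (1411/2 + (83/8)*(-203))) - 39245)) + 85851) = √(√(1689 + ((55139 + (1411/2 - 16849/8)) - 39245)) + 85851) = √(√(1689 + ((55139 - 11205/8) - 39245)) + 85851) = √(√(1689 + (429907/8 - 39245)) + 85851) = √(√(1689 + 115947/8) + 85851) = √(√(129459/8) + 85851) = √(√258918/4 + 85851) = √(85851 + √258918/4)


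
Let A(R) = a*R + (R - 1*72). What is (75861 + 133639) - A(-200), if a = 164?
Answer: 242572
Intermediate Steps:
A(R) = -72 + 165*R (A(R) = 164*R + (R - 1*72) = 164*R + (R - 72) = 164*R + (-72 + R) = -72 + 165*R)
(75861 + 133639) - A(-200) = (75861 + 133639) - (-72 + 165*(-200)) = 209500 - (-72 - 33000) = 209500 - 1*(-33072) = 209500 + 33072 = 242572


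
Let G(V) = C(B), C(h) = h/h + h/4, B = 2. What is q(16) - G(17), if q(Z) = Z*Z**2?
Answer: 8189/2 ≈ 4094.5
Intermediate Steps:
C(h) = 1 + h/4 (C(h) = 1 + h*(1/4) = 1 + h/4)
q(Z) = Z**3
G(V) = 3/2 (G(V) = 1 + (1/4)*2 = 1 + 1/2 = 3/2)
q(16) - G(17) = 16**3 - 1*3/2 = 4096 - 3/2 = 8189/2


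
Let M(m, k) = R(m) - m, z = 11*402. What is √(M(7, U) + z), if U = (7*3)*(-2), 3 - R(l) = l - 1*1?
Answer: 2*√1103 ≈ 66.423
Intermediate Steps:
R(l) = 4 - l (R(l) = 3 - (l - 1*1) = 3 - (l - 1) = 3 - (-1 + l) = 3 + (1 - l) = 4 - l)
z = 4422
U = -42 (U = 21*(-2) = -42)
M(m, k) = 4 - 2*m (M(m, k) = (4 - m) - m = 4 - 2*m)
√(M(7, U) + z) = √((4 - 2*7) + 4422) = √((4 - 14) + 4422) = √(-10 + 4422) = √4412 = 2*√1103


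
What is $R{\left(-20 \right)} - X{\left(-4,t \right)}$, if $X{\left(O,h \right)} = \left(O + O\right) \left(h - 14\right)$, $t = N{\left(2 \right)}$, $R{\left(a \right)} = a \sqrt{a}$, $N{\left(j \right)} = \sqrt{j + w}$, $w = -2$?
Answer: $-112 - 40 i \sqrt{5} \approx -112.0 - 89.443 i$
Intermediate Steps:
$N{\left(j \right)} = \sqrt{-2 + j}$ ($N{\left(j \right)} = \sqrt{j - 2} = \sqrt{-2 + j}$)
$R{\left(a \right)} = a^{\frac{3}{2}}$
$t = 0$ ($t = \sqrt{-2 + 2} = \sqrt{0} = 0$)
$X{\left(O,h \right)} = 2 O \left(-14 + h\right)$
$R{\left(-20 \right)} - X{\left(-4,t \right)} = \left(-20\right)^{\frac{3}{2}} - 2 \left(-4\right) \left(-14 + 0\right) = - 40 i \sqrt{5} - 2 \left(-4\right) \left(-14\right) = - 40 i \sqrt{5} - 112 = -112 - 40 i \sqrt{5}$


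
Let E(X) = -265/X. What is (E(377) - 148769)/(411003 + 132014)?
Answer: -56086178/204717409 ≈ -0.27397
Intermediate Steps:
(E(377) - 148769)/(411003 + 132014) = (-265/377 - 148769)/(411003 + 132014) = (-265*1/377 - 148769)/543017 = (-265/377 - 148769)*(1/543017) = -56086178/377*1/543017 = -56086178/204717409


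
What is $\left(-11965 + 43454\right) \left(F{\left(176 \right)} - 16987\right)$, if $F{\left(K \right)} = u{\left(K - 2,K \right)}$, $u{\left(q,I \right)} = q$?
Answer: $-529424557$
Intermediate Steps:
$F{\left(K \right)} = -2 + K$ ($F{\left(K \right)} = K - 2 = -2 + K$)
$\left(-11965 + 43454\right) \left(F{\left(176 \right)} - 16987\right) = \left(-11965 + 43454\right) \left(\left(-2 + 176\right) - 16987\right) = 31489 \left(174 - 16987\right) = 31489 \left(-16813\right) = -529424557$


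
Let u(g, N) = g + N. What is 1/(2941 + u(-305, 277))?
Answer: 1/2913 ≈ 0.00034329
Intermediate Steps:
u(g, N) = N + g
1/(2941 + u(-305, 277)) = 1/(2941 + (277 - 305)) = 1/(2941 - 28) = 1/2913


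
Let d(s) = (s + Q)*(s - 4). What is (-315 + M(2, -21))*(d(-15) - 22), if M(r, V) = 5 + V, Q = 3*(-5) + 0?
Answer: -181388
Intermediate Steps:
Q = -15 (Q = -15 + 0 = -15)
d(s) = (-15 + s)*(-4 + s) (d(s) = (s - 15)*(s - 4) = (-15 + s)*(-4 + s))
(-315 + M(2, -21))*(d(-15) - 22) = (-315 + (5 - 21))*((60 + (-15)² - 19*(-15)) - 22) = (-315 - 16)*((60 + 225 + 285) - 22) = -331*(570 - 22) = -331*548 = -181388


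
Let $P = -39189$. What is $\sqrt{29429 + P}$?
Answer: $4 i \sqrt{610} \approx 98.793 i$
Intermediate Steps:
$\sqrt{29429 + P} = \sqrt{29429 - 39189} = \sqrt{-9760} = 4 i \sqrt{610}$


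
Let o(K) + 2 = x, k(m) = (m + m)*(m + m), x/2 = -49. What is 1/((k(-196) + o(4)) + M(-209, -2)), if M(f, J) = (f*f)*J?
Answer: 1/66202 ≈ 1.5105e-5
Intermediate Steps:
x = -98 (x = 2*(-49) = -98)
M(f, J) = J*f² (M(f, J) = f²*J = J*f²)
k(m) = 4*m² (k(m) = (2*m)*(2*m) = 4*m²)
o(K) = -100 (o(K) = -2 - 98 = -100)
1/((k(-196) + o(4)) + M(-209, -2)) = 1/((4*(-196)² - 100) - 2*(-209)²) = 1/((4*38416 - 100) - 2*43681) = 1/((153664 - 100) - 87362) = 1/(153564 - 87362) = 1/66202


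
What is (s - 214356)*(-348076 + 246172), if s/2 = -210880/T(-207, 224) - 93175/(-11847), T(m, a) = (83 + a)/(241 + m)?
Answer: 2931888826037152/110213 ≈ 2.6602e+10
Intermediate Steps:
T(m, a) = (83 + a)/(241 + m)
s = -169826875030/3637029 (s = 2*(-210880*(241 - 207)/(83 + 224) - 93175/(-11847)) = 2*(-210880/(307/34) - 93175*(-1/11847)) = 2*(-210880/((1/34)*307) + 93175/11847) = 2*(-210880/307/34 + 93175/11847) = 2*(-210880*34/307 + 93175/11847) = 2*(-7169920/307 + 93175/11847) = 2*(-84913437515/3637029) = -169826875030/3637029 ≈ -46694.)
(s - 214356)*(-348076 + 246172) = (-169826875030/3637029 - 214356)*(-348076 + 246172) = -949445863354/3637029*(-101904) = 2931888826037152/110213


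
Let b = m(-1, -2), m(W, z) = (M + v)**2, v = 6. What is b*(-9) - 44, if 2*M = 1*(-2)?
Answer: -269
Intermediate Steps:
M = -1 (M = (1*(-2))/2 = (1/2)*(-2) = -1)
m(W, z) = 25 (m(W, z) = (-1 + 6)**2 = 5**2 = 25)
b = 25
b*(-9) - 44 = 25*(-9) - 44 = -225 - 44 = -269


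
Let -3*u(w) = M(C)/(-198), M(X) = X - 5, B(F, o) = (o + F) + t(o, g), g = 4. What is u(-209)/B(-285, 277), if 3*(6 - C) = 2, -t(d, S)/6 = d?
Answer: -1/2975940 ≈ -3.3603e-7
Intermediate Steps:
t(d, S) = -6*d
C = 16/3 (C = 6 - ⅓*2 = 6 - ⅔ = 16/3 ≈ 5.3333)
B(F, o) = F - 5*o (B(F, o) = (o + F) - 6*o = (F + o) - 6*o = F - 5*o)
M(X) = -5 + X
u(w) = 1/1782 (u(w) = -(-5 + 16/3)/(3*(-198)) = -(-1)/(9*198) = -⅓*(-1/594) = 1/1782)
u(-209)/B(-285, 277) = 1/(1782*(-285 - 5*277)) = 1/(1782*(-285 - 1385)) = (1/1782)/(-1670) = (1/1782)*(-1/1670) = -1/2975940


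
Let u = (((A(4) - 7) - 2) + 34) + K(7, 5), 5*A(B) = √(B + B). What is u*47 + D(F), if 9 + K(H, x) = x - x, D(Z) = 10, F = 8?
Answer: 762 + 94*√2/5 ≈ 788.59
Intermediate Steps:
A(B) = √2*√B/5 (A(B) = √(B + B)/5 = √(2*B)/5 = (√2*√B)/5 = √2*√B/5)
K(H, x) = -9 (K(H, x) = -9 + (x - x) = -9 + 0 = -9)
u = 16 + 2*√2/5 (u = (((√2*√4/5 - 7) - 2) + 34) - 9 = ((((⅕)*√2*2 - 7) - 2) + 34) - 9 = (((2*√2/5 - 7) - 2) + 34) - 9 = (((-7 + 2*√2/5) - 2) + 34) - 9 = ((-9 + 2*√2/5) + 34) - 9 = (25 + 2*√2/5) - 9 = 16 + 2*√2/5 ≈ 16.566)
u*47 + D(F) = (16 + 2*√2/5)*47 + 10 = (752 + 94*√2/5) + 10 = 762 + 94*√2/5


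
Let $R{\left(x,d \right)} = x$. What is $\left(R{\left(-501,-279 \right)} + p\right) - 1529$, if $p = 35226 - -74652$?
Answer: $107848$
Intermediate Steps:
$p = 109878$ ($p = 35226 + 74652 = 109878$)
$\left(R{\left(-501,-279 \right)} + p\right) - 1529 = \left(-501 + 109878\right) - 1529 = 109377 - 1529 = 107848$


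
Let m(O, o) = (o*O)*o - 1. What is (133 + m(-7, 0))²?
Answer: 17424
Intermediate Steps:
m(O, o) = -1 + O*o² (m(O, o) = (O*o)*o - 1 = O*o² - 1 = -1 + O*o²)
(133 + m(-7, 0))² = (133 + (-1 - 7*0²))² = (133 + (-1 - 7*0))² = (133 + (-1 + 0))² = (133 - 1)² = 132² = 17424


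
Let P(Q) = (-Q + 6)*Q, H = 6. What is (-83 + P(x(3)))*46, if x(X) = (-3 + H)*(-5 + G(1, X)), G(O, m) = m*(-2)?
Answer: -63020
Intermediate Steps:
G(O, m) = -2*m
x(X) = -15 - 6*X (x(X) = (-3 + 6)*(-5 - 2*X) = 3*(-5 - 2*X) = -15 - 6*X)
P(Q) = Q*(6 - Q) (P(Q) = (6 - Q)*Q = Q*(6 - Q))
(-83 + P(x(3)))*46 = (-83 + (-15 - 6*3)*(6 - (-15 - 6*3)))*46 = (-83 + (-15 - 18)*(6 - (-15 - 18)))*46 = (-83 - 33*(6 - 1*(-33)))*46 = (-83 - 33*(6 + 33))*46 = (-83 - 33*39)*46 = (-83 - 1287)*46 = -1370*46 = -63020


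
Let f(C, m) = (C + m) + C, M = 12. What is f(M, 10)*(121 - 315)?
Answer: -6596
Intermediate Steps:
f(C, m) = m + 2*C
f(M, 10)*(121 - 315) = (10 + 2*12)*(121 - 315) = (10 + 24)*(-194) = 34*(-194) = -6596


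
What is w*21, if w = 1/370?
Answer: 21/370 ≈ 0.056757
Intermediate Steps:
w = 1/370 ≈ 0.0027027
w*21 = (1/370)*21 = 21/370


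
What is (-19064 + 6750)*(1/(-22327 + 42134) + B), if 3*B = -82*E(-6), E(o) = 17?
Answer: 340001299870/59421 ≈ 5.7219e+6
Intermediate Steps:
B = -1394/3 (B = (-82*17)/3 = (1/3)*(-1394) = -1394/3 ≈ -464.67)
(-19064 + 6750)*(1/(-22327 + 42134) + B) = (-19064 + 6750)*(1/(-22327 + 42134) - 1394/3) = -12314*(1/19807 - 1394/3) = -12314*(-27610955/59421) = 340001299870/59421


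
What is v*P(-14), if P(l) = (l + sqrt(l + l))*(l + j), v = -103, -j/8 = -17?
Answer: 175924 - 25132*I*sqrt(7) ≈ 1.7592e+5 - 66493.0*I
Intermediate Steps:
j = 136 (j = -8*(-17) = 136)
P(l) = (136 + l)*(l + sqrt(2)*sqrt(l)) (P(l) = (l + sqrt(l + l))*(l + 136) = (l + sqrt(2*l))*(136 + l) = (l + sqrt(2)*sqrt(l))*(136 + l) = (136 + l)*(l + sqrt(2)*sqrt(l)))
v*P(-14) = -103*((-14)**2 + 136*(-14) + sqrt(2)*(-14)**(3/2) + 136*sqrt(2)*sqrt(-14)) = -103*(196 - 1904 + sqrt(2)*(-14*I*sqrt(14)) + 136*sqrt(2)*(I*sqrt(14))) = -103*(196 - 1904 - 28*I*sqrt(7) + 272*I*sqrt(7)) = -103*(-1708 + 244*I*sqrt(7)) = 175924 - 25132*I*sqrt(7)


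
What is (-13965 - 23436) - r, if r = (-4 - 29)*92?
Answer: -34365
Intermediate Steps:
r = -3036 (r = -33*92 = -3036)
(-13965 - 23436) - r = (-13965 - 23436) - 1*(-3036) = -37401 + 3036 = -34365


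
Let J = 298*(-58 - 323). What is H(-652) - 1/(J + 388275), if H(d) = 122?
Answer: 33517913/274737 ≈ 122.00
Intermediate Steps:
J = -113538 (J = 298*(-381) = -113538)
H(-652) - 1/(J + 388275) = 122 - 1/(-113538 + 388275) = 122 - 1/274737 = 33517913/274737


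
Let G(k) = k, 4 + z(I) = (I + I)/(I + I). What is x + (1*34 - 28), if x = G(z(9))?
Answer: 3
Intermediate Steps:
z(I) = -3 (z(I) = -4 + (I + I)/(I + I) = -4 + (2*I)/((2*I)) = -4 + (2*I)*(1/(2*I)) = -4 + 1 = -3)
x = -3
x + (1*34 - 28) = -3 + (1*34 - 28) = -3 + (34 - 28) = -3 + 6 = 3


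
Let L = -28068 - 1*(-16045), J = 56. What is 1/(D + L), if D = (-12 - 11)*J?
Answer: -1/13311 ≈ -7.5126e-5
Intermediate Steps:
L = -12023 (L = -28068 + 16045 = -12023)
D = -1288 (D = (-12 - 11)*56 = -23*56 = -1288)
1/(D + L) = 1/(-1288 - 12023) = 1/(-13311) = -1/13311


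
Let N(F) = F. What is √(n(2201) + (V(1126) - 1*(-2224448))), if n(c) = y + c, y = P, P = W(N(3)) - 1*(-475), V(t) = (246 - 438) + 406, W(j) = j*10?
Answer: 22*√4602 ≈ 1492.4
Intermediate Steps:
W(j) = 10*j
V(t) = 214 (V(t) = -192 + 406 = 214)
P = 505 (P = 10*3 - 1*(-475) = 30 + 475 = 505)
y = 505
n(c) = 505 + c
√(n(2201) + (V(1126) - 1*(-2224448))) = √((505 + 2201) + (214 - 1*(-2224448))) = √(2706 + (214 + 2224448)) = √(2706 + 2224662) = √2227368 = 22*√4602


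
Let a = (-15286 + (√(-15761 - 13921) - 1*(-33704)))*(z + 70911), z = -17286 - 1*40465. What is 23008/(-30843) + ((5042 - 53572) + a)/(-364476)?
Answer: -1247107089143/1873588878 - 470*I*√3298/4339 ≈ -665.63 - 6.2206*I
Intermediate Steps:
z = -57751 (z = -17286 - 40465 = -57751)
a = 242380880 + 39480*I*√3298 (a = (-15286 + (√(-15761 - 13921) - 1*(-33704)))*(-57751 + 70911) = (-15286 + (√(-29682) + 33704))*13160 = (-15286 + (3*I*√3298 + 33704))*13160 = (-15286 + (33704 + 3*I*√3298))*13160 = (18418 + 3*I*√3298)*13160 = 242380880 + 39480*I*√3298 ≈ 2.4238e+8 + 2.2673e+6*I)
23008/(-30843) + ((5042 - 53572) + a)/(-364476) = 23008/(-30843) + ((5042 - 53572) + (242380880 + 39480*I*√3298))/(-364476) = 23008*(-1/30843) + (-48530 + (242380880 + 39480*I*√3298))*(-1/364476) = -23008/30843 + (242332350 + 39480*I*√3298)*(-1/364476) = -23008/30843 + (-40388725/60746 - 470*I*√3298/4339) = -1247107089143/1873588878 - 470*I*√3298/4339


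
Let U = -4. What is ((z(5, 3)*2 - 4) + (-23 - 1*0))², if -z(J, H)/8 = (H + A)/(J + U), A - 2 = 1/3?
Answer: 113569/9 ≈ 12619.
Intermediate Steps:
A = 7/3 (A = 2 + 1/3 = 2 + ⅓ = 7/3 ≈ 2.3333)
z(J, H) = -8*(7/3 + H)/(-4 + J) (z(J, H) = -8*(H + 7/3)/(J - 4) = -8*(7/3 + H)/(-4 + J))
((z(5, 3)*2 - 4) + (-23 - 1*0))² = (((8*(-7 - 3*3)/(3*(-4 + 5)))*2 - 4) + (-23 - 1*0))² = ((((8/3)*(-7 - 9)/1)*2 - 4) + (-23 + 0))² = ((((8/3)*1*(-16))*2 - 4) - 23)² = ((-128/3*2 - 4) - 23)² = ((-256/3 - 4) - 23)² = (-268/3 - 23)² = (-337/3)² = 113569/9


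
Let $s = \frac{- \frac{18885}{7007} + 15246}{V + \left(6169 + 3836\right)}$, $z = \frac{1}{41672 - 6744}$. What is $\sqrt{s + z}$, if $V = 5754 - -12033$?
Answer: $\frac{\sqrt{14048654745895808610}}{5060883828} \approx 0.74061$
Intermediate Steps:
$V = 17787$ ($V = 5754 + 12033 = 17787$)
$z = \frac{1}{34928} \approx 2.863 \cdot 10^{-5}$
$s = \frac{35603279}{64912848}$ ($s = \frac{- \frac{18885}{7007} + 15246}{17787 + \left(6169 + 3836\right)} = \frac{\left(-18885\right) \frac{1}{7007} + 15246}{17787 + 10005} = \frac{- \frac{18885}{7007} + 15246}{27792} = \frac{106809837}{7007} \cdot \frac{1}{27792} = \frac{35603279}{64912848} \approx 0.54848$)
$\sqrt{s + z} = \sqrt{\frac{35603279}{64912848} + \frac{1}{34928}} = \sqrt{\frac{38863007555}{70852373592}} = \frac{\sqrt{14048654745895808610}}{5060883828}$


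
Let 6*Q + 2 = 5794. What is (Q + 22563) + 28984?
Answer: 157537/3 ≈ 52512.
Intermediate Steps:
Q = 2896/3 (Q = -⅓ + (⅙)*5794 = -⅓ + 2897/3 = 2896/3 ≈ 965.33)
(Q + 22563) + 28984 = (2896/3 + 22563) + 28984 = 70585/3 + 28984 = 157537/3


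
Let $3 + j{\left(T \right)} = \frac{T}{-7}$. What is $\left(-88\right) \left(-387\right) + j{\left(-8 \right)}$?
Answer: $\frac{238379}{7} \approx 34054.0$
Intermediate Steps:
$j{\left(T \right)} = -3 - \frac{T}{7}$ ($j{\left(T \right)} = -3 + \frac{T}{-7} = -3 + T \left(- \frac{1}{7}\right) = -3 - \frac{T}{7}$)
$\left(-88\right) \left(-387\right) + j{\left(-8 \right)} = \left(-88\right) \left(-387\right) - \frac{13}{7} = 34056 + \left(-3 + \frac{8}{7}\right) = 34056 - \frac{13}{7} = \frac{238379}{7}$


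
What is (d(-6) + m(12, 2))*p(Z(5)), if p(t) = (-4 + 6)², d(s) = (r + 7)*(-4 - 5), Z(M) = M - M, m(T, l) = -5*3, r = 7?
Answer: -564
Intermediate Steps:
m(T, l) = -15
Z(M) = 0
d(s) = -126 (d(s) = (7 + 7)*(-4 - 5) = 14*(-9) = -126)
p(t) = 4 (p(t) = 2² = 4)
(d(-6) + m(12, 2))*p(Z(5)) = (-126 - 15)*4 = -141*4 = -564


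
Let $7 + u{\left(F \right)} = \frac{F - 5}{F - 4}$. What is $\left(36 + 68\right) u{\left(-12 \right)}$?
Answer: $- \frac{1235}{2} \approx -617.5$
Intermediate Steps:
$u{\left(F \right)} = -7 + \frac{-5 + F}{-4 + F}$ ($u{\left(F \right)} = -7 + \frac{F - 5}{F - 4} = -7 + \frac{-5 + F}{-4 + F}$)
$\left(36 + 68\right) u{\left(-12 \right)} = \left(36 + 68\right) \frac{23 - -72}{-4 - 12} = 104 \frac{23 + 72}{-16} = 104 \left(\left(- \frac{1}{16}\right) 95\right) = 104 \left(- \frac{95}{16}\right) = - \frac{1235}{2}$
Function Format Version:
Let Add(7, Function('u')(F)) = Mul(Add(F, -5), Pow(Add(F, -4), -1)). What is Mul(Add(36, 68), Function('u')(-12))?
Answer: Rational(-1235, 2) ≈ -617.50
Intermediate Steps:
Function('u')(F) = Add(-7, Mul(Pow(Add(-4, F), -1), Add(-5, F))) (Function('u')(F) = Add(-7, Mul(Add(F, -5), Pow(Add(F, -4), -1))) = Add(-7, Mul(Add(-5, F), Pow(Add(-4, F), -1))) = Add(-7, Mul(Pow(Add(-4, F), -1), Add(-5, F))))
Mul(Add(36, 68), Function('u')(-12)) = Mul(Add(36, 68), Mul(Pow(Add(-4, -12), -1), Add(23, Mul(-6, -12)))) = Mul(104, Mul(Pow(-16, -1), Add(23, 72))) = Mul(104, Mul(Rational(-1, 16), 95)) = Mul(104, Rational(-95, 16)) = Rational(-1235, 2)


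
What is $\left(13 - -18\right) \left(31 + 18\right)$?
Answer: $1519$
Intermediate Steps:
$\left(13 - -18\right) \left(31 + 18\right) = \left(13 + 18\right) 49 = 31 \cdot 49 = 1519$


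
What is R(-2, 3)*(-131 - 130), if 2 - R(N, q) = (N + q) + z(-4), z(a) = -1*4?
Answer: -1305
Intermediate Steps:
z(a) = -4
R(N, q) = 6 - N - q (R(N, q) = 2 - ((N + q) - 4) = 2 - (-4 + N + q) = 2 + (4 - N - q) = 6 - N - q)
R(-2, 3)*(-131 - 130) = (6 - 1*(-2) - 1*3)*(-131 - 130) = (6 + 2 - 3)*(-261) = 5*(-261) = -1305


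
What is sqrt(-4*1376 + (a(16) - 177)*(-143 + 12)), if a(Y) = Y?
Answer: sqrt(15587) ≈ 124.85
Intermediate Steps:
sqrt(-4*1376 + (a(16) - 177)*(-143 + 12)) = sqrt(-4*1376 + (16 - 177)*(-143 + 12)) = sqrt(-5504 - 161*(-131)) = sqrt(-5504 + 21091) = sqrt(15587)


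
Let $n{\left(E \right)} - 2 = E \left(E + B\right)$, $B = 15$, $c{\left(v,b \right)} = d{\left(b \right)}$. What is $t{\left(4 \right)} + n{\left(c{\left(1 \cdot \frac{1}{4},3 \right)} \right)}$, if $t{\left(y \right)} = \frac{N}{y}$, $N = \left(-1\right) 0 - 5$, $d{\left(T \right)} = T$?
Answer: $\frac{219}{4} \approx 54.75$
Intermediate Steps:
$c{\left(v,b \right)} = b$
$N = -5$ ($N = 0 - 5 = -5$)
$t{\left(y \right)} = - \frac{5}{y}$
$n{\left(E \right)} = 2 + E \left(15 + E\right)$ ($n{\left(E \right)} = 2 + E \left(E + 15\right) = 2 + E \left(15 + E\right)$)
$t{\left(4 \right)} + n{\left(c{\left(1 \cdot \frac{1}{4},3 \right)} \right)} = - \frac{5}{4} + \left(2 + 3^{2} + 15 \cdot 3\right) = \left(-5\right) \frac{1}{4} + \left(2 + 9 + 45\right) = - \frac{5}{4} + 56 = \frac{219}{4}$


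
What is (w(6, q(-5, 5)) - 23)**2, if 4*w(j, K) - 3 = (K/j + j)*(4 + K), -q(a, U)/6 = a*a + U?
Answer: 17098225/16 ≈ 1.0686e+6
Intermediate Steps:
q(a, U) = -6*U - 6*a**2 (q(a, U) = -6*(a*a + U) = -6*(a**2 + U) = -6*(U + a**2) = -6*U - 6*a**2)
w(j, K) = 3/4 + (4 + K)*(j + K/j)/4 (w(j, K) = 3/4 + ((K/j + j)*(4 + K))/4 = 3/4 + ((j + K/j)*(4 + K))/4 = 3/4 + ((4 + K)*(j + K/j))/4 = 3/4 + (4 + K)*(j + K/j)/4)
(w(6, q(-5, 5)) - 23)**2 = ((1/4)*((-6*5 - 6*(-5)**2)**2 + 4*(-6*5 - 6*(-5)**2) + 6*(3 + 4*6 + (-6*5 - 6*(-5)**2)*6))/6 - 23)**2 = ((1/4)*(1/6)*((-30 - 6*25)**2 + 4*(-30 - 6*25) + 6*(3 + 24 + (-30 - 6*25)*6)) - 23)**2 = ((1/4)*(1/6)*((-30 - 150)**2 + 4*(-30 - 150) + 6*(3 + 24 + (-30 - 150)*6)) - 23)**2 = ((1/4)*(1/6)*((-180)**2 + 4*(-180) + 6*(3 + 24 - 180*6)) - 23)**2 = ((1/4)*(1/6)*(32400 - 720 + 6*(3 + 24 - 1080)) - 23)**2 = ((1/4)*(1/6)*(32400 - 720 + 6*(-1053)) - 23)**2 = ((1/4)*(1/6)*(32400 - 720 - 6318) - 23)**2 = ((1/4)*(1/6)*25362 - 23)**2 = (4227/4 - 23)**2 = (4135/4)**2 = 17098225/16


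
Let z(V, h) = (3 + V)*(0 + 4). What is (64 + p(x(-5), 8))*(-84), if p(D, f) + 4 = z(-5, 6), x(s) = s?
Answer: -4368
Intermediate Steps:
z(V, h) = 12 + 4*V (z(V, h) = (3 + V)*4 = 12 + 4*V)
p(D, f) = -12 (p(D, f) = -4 + (12 + 4*(-5)) = -4 + (12 - 20) = -4 - 8 = -12)
(64 + p(x(-5), 8))*(-84) = (64 - 12)*(-84) = 52*(-84) = -4368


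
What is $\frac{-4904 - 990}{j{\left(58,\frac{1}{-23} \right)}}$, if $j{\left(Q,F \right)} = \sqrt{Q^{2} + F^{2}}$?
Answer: $- \frac{135562 \sqrt{1779557}}{1779557} \approx -101.62$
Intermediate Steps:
$j{\left(Q,F \right)} = \sqrt{F^{2} + Q^{2}}$
$\frac{-4904 - 990}{j{\left(58,\frac{1}{-23} \right)}} = \frac{-4904 - 990}{\sqrt{\left(\frac{1}{-23}\right)^{2} + 58^{2}}} = - \frac{5894}{\sqrt{\left(- \frac{1}{23}\right)^{2} + 3364}} = - \frac{5894}{\sqrt{\frac{1}{529} + 3364}} = - \frac{5894}{\sqrt{\frac{1779557}{529}}} = - \frac{5894}{\frac{1}{23} \sqrt{1779557}} = - 5894 \frac{23 \sqrt{1779557}}{1779557} = - \frac{135562 \sqrt{1779557}}{1779557}$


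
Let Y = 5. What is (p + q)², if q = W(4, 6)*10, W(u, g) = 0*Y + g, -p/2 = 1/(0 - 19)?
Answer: 1304164/361 ≈ 3612.6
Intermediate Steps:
p = 2/19 (p = -2/(0 - 19) = -2/(-19) = -2*(-1/19) = 2/19 ≈ 0.10526)
W(u, g) = g (W(u, g) = 0*5 + g = 0 + g = g)
q = 60 (q = 6*10 = 60)
(p + q)² = (2/19 + 60)² = (1142/19)² = 1304164/361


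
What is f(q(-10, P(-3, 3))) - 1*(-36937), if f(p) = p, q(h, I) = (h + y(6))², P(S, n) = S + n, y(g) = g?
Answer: 36953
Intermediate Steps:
q(h, I) = (6 + h)² (q(h, I) = (h + 6)² = (6 + h)²)
f(q(-10, P(-3, 3))) - 1*(-36937) = (6 - 10)² - 1*(-36937) = (-4)² + 36937 = 16 + 36937 = 36953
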